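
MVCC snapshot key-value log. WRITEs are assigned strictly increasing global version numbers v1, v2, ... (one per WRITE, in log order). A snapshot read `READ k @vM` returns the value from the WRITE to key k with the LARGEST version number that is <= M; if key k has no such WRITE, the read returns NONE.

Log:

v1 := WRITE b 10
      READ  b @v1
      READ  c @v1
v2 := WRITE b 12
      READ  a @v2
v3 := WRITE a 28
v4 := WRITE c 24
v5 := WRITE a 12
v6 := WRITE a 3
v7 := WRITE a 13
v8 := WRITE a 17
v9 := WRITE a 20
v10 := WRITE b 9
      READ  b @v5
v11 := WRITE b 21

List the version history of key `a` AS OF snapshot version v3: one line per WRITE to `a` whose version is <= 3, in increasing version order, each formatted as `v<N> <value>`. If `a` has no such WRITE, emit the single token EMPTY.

Answer: v3 28

Derivation:
Scan writes for key=a with version <= 3:
  v1 WRITE b 10 -> skip
  v2 WRITE b 12 -> skip
  v3 WRITE a 28 -> keep
  v4 WRITE c 24 -> skip
  v5 WRITE a 12 -> drop (> snap)
  v6 WRITE a 3 -> drop (> snap)
  v7 WRITE a 13 -> drop (> snap)
  v8 WRITE a 17 -> drop (> snap)
  v9 WRITE a 20 -> drop (> snap)
  v10 WRITE b 9 -> skip
  v11 WRITE b 21 -> skip
Collected: [(3, 28)]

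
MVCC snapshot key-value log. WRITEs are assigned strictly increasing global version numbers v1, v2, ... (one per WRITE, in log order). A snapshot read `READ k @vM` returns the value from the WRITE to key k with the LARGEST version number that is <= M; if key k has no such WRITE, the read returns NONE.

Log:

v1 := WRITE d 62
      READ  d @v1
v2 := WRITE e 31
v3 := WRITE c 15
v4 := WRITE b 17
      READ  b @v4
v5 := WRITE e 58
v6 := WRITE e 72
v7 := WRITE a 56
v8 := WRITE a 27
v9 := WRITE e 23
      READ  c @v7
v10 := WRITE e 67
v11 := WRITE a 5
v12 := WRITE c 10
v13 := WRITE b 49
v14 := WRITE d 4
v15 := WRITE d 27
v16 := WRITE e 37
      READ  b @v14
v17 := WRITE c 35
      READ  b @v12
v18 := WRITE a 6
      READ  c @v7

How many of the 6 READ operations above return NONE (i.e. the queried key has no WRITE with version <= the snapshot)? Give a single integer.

Answer: 0

Derivation:
v1: WRITE d=62  (d history now [(1, 62)])
READ d @v1: history=[(1, 62)] -> pick v1 -> 62
v2: WRITE e=31  (e history now [(2, 31)])
v3: WRITE c=15  (c history now [(3, 15)])
v4: WRITE b=17  (b history now [(4, 17)])
READ b @v4: history=[(4, 17)] -> pick v4 -> 17
v5: WRITE e=58  (e history now [(2, 31), (5, 58)])
v6: WRITE e=72  (e history now [(2, 31), (5, 58), (6, 72)])
v7: WRITE a=56  (a history now [(7, 56)])
v8: WRITE a=27  (a history now [(7, 56), (8, 27)])
v9: WRITE e=23  (e history now [(2, 31), (5, 58), (6, 72), (9, 23)])
READ c @v7: history=[(3, 15)] -> pick v3 -> 15
v10: WRITE e=67  (e history now [(2, 31), (5, 58), (6, 72), (9, 23), (10, 67)])
v11: WRITE a=5  (a history now [(7, 56), (8, 27), (11, 5)])
v12: WRITE c=10  (c history now [(3, 15), (12, 10)])
v13: WRITE b=49  (b history now [(4, 17), (13, 49)])
v14: WRITE d=4  (d history now [(1, 62), (14, 4)])
v15: WRITE d=27  (d history now [(1, 62), (14, 4), (15, 27)])
v16: WRITE e=37  (e history now [(2, 31), (5, 58), (6, 72), (9, 23), (10, 67), (16, 37)])
READ b @v14: history=[(4, 17), (13, 49)] -> pick v13 -> 49
v17: WRITE c=35  (c history now [(3, 15), (12, 10), (17, 35)])
READ b @v12: history=[(4, 17), (13, 49)] -> pick v4 -> 17
v18: WRITE a=6  (a history now [(7, 56), (8, 27), (11, 5), (18, 6)])
READ c @v7: history=[(3, 15), (12, 10), (17, 35)] -> pick v3 -> 15
Read results in order: ['62', '17', '15', '49', '17', '15']
NONE count = 0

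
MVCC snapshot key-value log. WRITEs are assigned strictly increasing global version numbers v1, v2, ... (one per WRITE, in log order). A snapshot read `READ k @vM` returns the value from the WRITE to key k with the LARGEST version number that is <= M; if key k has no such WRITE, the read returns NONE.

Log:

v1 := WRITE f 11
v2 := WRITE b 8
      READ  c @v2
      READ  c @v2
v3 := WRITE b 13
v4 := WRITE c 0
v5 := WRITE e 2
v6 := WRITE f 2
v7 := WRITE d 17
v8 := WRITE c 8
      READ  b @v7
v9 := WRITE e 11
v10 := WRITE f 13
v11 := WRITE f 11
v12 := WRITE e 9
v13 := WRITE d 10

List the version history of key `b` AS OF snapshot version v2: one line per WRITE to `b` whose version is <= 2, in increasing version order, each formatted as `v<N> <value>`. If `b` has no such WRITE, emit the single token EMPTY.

Answer: v2 8

Derivation:
Scan writes for key=b with version <= 2:
  v1 WRITE f 11 -> skip
  v2 WRITE b 8 -> keep
  v3 WRITE b 13 -> drop (> snap)
  v4 WRITE c 0 -> skip
  v5 WRITE e 2 -> skip
  v6 WRITE f 2 -> skip
  v7 WRITE d 17 -> skip
  v8 WRITE c 8 -> skip
  v9 WRITE e 11 -> skip
  v10 WRITE f 13 -> skip
  v11 WRITE f 11 -> skip
  v12 WRITE e 9 -> skip
  v13 WRITE d 10 -> skip
Collected: [(2, 8)]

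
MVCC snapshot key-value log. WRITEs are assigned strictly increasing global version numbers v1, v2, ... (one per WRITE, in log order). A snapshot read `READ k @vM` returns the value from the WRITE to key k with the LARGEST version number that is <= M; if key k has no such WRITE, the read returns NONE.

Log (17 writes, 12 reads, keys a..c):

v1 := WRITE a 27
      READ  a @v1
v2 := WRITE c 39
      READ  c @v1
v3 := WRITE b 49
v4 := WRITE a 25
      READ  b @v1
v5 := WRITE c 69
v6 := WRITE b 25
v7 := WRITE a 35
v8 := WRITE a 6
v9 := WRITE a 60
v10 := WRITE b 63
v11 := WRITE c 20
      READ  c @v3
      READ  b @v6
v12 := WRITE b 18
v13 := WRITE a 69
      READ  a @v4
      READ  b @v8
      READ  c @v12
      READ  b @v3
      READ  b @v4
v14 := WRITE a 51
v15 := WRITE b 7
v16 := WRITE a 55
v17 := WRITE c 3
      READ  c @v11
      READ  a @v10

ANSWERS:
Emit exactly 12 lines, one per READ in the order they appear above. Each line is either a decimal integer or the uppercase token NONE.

Answer: 27
NONE
NONE
39
25
25
25
20
49
49
20
60

Derivation:
v1: WRITE a=27  (a history now [(1, 27)])
READ a @v1: history=[(1, 27)] -> pick v1 -> 27
v2: WRITE c=39  (c history now [(2, 39)])
READ c @v1: history=[(2, 39)] -> no version <= 1 -> NONE
v3: WRITE b=49  (b history now [(3, 49)])
v4: WRITE a=25  (a history now [(1, 27), (4, 25)])
READ b @v1: history=[(3, 49)] -> no version <= 1 -> NONE
v5: WRITE c=69  (c history now [(2, 39), (5, 69)])
v6: WRITE b=25  (b history now [(3, 49), (6, 25)])
v7: WRITE a=35  (a history now [(1, 27), (4, 25), (7, 35)])
v8: WRITE a=6  (a history now [(1, 27), (4, 25), (7, 35), (8, 6)])
v9: WRITE a=60  (a history now [(1, 27), (4, 25), (7, 35), (8, 6), (9, 60)])
v10: WRITE b=63  (b history now [(3, 49), (6, 25), (10, 63)])
v11: WRITE c=20  (c history now [(2, 39), (5, 69), (11, 20)])
READ c @v3: history=[(2, 39), (5, 69), (11, 20)] -> pick v2 -> 39
READ b @v6: history=[(3, 49), (6, 25), (10, 63)] -> pick v6 -> 25
v12: WRITE b=18  (b history now [(3, 49), (6, 25), (10, 63), (12, 18)])
v13: WRITE a=69  (a history now [(1, 27), (4, 25), (7, 35), (8, 6), (9, 60), (13, 69)])
READ a @v4: history=[(1, 27), (4, 25), (7, 35), (8, 6), (9, 60), (13, 69)] -> pick v4 -> 25
READ b @v8: history=[(3, 49), (6, 25), (10, 63), (12, 18)] -> pick v6 -> 25
READ c @v12: history=[(2, 39), (5, 69), (11, 20)] -> pick v11 -> 20
READ b @v3: history=[(3, 49), (6, 25), (10, 63), (12, 18)] -> pick v3 -> 49
READ b @v4: history=[(3, 49), (6, 25), (10, 63), (12, 18)] -> pick v3 -> 49
v14: WRITE a=51  (a history now [(1, 27), (4, 25), (7, 35), (8, 6), (9, 60), (13, 69), (14, 51)])
v15: WRITE b=7  (b history now [(3, 49), (6, 25), (10, 63), (12, 18), (15, 7)])
v16: WRITE a=55  (a history now [(1, 27), (4, 25), (7, 35), (8, 6), (9, 60), (13, 69), (14, 51), (16, 55)])
v17: WRITE c=3  (c history now [(2, 39), (5, 69), (11, 20), (17, 3)])
READ c @v11: history=[(2, 39), (5, 69), (11, 20), (17, 3)] -> pick v11 -> 20
READ a @v10: history=[(1, 27), (4, 25), (7, 35), (8, 6), (9, 60), (13, 69), (14, 51), (16, 55)] -> pick v9 -> 60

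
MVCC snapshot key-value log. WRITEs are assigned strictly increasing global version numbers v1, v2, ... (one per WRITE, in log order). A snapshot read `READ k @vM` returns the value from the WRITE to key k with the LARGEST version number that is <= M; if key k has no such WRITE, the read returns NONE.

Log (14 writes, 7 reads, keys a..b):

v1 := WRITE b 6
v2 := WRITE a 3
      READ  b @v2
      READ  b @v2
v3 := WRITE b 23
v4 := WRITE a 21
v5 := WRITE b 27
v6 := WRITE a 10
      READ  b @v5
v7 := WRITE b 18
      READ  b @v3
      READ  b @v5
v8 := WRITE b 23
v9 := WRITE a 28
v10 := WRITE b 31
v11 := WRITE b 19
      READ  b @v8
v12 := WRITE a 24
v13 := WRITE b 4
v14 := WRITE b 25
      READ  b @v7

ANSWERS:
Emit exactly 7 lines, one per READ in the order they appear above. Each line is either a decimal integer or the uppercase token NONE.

v1: WRITE b=6  (b history now [(1, 6)])
v2: WRITE a=3  (a history now [(2, 3)])
READ b @v2: history=[(1, 6)] -> pick v1 -> 6
READ b @v2: history=[(1, 6)] -> pick v1 -> 6
v3: WRITE b=23  (b history now [(1, 6), (3, 23)])
v4: WRITE a=21  (a history now [(2, 3), (4, 21)])
v5: WRITE b=27  (b history now [(1, 6), (3, 23), (5, 27)])
v6: WRITE a=10  (a history now [(2, 3), (4, 21), (6, 10)])
READ b @v5: history=[(1, 6), (3, 23), (5, 27)] -> pick v5 -> 27
v7: WRITE b=18  (b history now [(1, 6), (3, 23), (5, 27), (7, 18)])
READ b @v3: history=[(1, 6), (3, 23), (5, 27), (7, 18)] -> pick v3 -> 23
READ b @v5: history=[(1, 6), (3, 23), (5, 27), (7, 18)] -> pick v5 -> 27
v8: WRITE b=23  (b history now [(1, 6), (3, 23), (5, 27), (7, 18), (8, 23)])
v9: WRITE a=28  (a history now [(2, 3), (4, 21), (6, 10), (9, 28)])
v10: WRITE b=31  (b history now [(1, 6), (3, 23), (5, 27), (7, 18), (8, 23), (10, 31)])
v11: WRITE b=19  (b history now [(1, 6), (3, 23), (5, 27), (7, 18), (8, 23), (10, 31), (11, 19)])
READ b @v8: history=[(1, 6), (3, 23), (5, 27), (7, 18), (8, 23), (10, 31), (11, 19)] -> pick v8 -> 23
v12: WRITE a=24  (a history now [(2, 3), (4, 21), (6, 10), (9, 28), (12, 24)])
v13: WRITE b=4  (b history now [(1, 6), (3, 23), (5, 27), (7, 18), (8, 23), (10, 31), (11, 19), (13, 4)])
v14: WRITE b=25  (b history now [(1, 6), (3, 23), (5, 27), (7, 18), (8, 23), (10, 31), (11, 19), (13, 4), (14, 25)])
READ b @v7: history=[(1, 6), (3, 23), (5, 27), (7, 18), (8, 23), (10, 31), (11, 19), (13, 4), (14, 25)] -> pick v7 -> 18

Answer: 6
6
27
23
27
23
18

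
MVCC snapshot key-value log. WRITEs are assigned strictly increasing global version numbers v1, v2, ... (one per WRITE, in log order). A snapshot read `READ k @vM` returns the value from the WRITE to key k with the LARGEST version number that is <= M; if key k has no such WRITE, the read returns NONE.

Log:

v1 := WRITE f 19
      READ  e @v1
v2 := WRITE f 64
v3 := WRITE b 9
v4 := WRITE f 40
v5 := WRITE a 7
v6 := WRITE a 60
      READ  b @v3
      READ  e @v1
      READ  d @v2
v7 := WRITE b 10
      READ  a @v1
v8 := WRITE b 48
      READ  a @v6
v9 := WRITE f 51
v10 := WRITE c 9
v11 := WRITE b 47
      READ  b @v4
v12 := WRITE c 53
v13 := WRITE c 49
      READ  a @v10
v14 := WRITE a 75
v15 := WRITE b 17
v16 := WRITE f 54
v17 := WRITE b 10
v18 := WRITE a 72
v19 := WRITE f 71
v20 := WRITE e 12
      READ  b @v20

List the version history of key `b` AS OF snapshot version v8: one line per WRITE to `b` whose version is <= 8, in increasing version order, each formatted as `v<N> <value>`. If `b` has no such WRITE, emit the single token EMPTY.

Scan writes for key=b with version <= 8:
  v1 WRITE f 19 -> skip
  v2 WRITE f 64 -> skip
  v3 WRITE b 9 -> keep
  v4 WRITE f 40 -> skip
  v5 WRITE a 7 -> skip
  v6 WRITE a 60 -> skip
  v7 WRITE b 10 -> keep
  v8 WRITE b 48 -> keep
  v9 WRITE f 51 -> skip
  v10 WRITE c 9 -> skip
  v11 WRITE b 47 -> drop (> snap)
  v12 WRITE c 53 -> skip
  v13 WRITE c 49 -> skip
  v14 WRITE a 75 -> skip
  v15 WRITE b 17 -> drop (> snap)
  v16 WRITE f 54 -> skip
  v17 WRITE b 10 -> drop (> snap)
  v18 WRITE a 72 -> skip
  v19 WRITE f 71 -> skip
  v20 WRITE e 12 -> skip
Collected: [(3, 9), (7, 10), (8, 48)]

Answer: v3 9
v7 10
v8 48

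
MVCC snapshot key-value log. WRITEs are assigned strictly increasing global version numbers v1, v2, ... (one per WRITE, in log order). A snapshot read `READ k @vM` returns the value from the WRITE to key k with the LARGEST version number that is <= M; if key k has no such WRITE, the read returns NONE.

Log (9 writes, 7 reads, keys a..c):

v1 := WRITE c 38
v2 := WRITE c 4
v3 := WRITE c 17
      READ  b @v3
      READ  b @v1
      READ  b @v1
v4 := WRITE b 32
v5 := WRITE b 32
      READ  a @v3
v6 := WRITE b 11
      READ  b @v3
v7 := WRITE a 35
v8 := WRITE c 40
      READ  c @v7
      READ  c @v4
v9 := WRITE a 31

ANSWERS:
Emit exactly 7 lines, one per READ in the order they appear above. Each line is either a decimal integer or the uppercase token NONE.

Answer: NONE
NONE
NONE
NONE
NONE
17
17

Derivation:
v1: WRITE c=38  (c history now [(1, 38)])
v2: WRITE c=4  (c history now [(1, 38), (2, 4)])
v3: WRITE c=17  (c history now [(1, 38), (2, 4), (3, 17)])
READ b @v3: history=[] -> no version <= 3 -> NONE
READ b @v1: history=[] -> no version <= 1 -> NONE
READ b @v1: history=[] -> no version <= 1 -> NONE
v4: WRITE b=32  (b history now [(4, 32)])
v5: WRITE b=32  (b history now [(4, 32), (5, 32)])
READ a @v3: history=[] -> no version <= 3 -> NONE
v6: WRITE b=11  (b history now [(4, 32), (5, 32), (6, 11)])
READ b @v3: history=[(4, 32), (5, 32), (6, 11)] -> no version <= 3 -> NONE
v7: WRITE a=35  (a history now [(7, 35)])
v8: WRITE c=40  (c history now [(1, 38), (2, 4), (3, 17), (8, 40)])
READ c @v7: history=[(1, 38), (2, 4), (3, 17), (8, 40)] -> pick v3 -> 17
READ c @v4: history=[(1, 38), (2, 4), (3, 17), (8, 40)] -> pick v3 -> 17
v9: WRITE a=31  (a history now [(7, 35), (9, 31)])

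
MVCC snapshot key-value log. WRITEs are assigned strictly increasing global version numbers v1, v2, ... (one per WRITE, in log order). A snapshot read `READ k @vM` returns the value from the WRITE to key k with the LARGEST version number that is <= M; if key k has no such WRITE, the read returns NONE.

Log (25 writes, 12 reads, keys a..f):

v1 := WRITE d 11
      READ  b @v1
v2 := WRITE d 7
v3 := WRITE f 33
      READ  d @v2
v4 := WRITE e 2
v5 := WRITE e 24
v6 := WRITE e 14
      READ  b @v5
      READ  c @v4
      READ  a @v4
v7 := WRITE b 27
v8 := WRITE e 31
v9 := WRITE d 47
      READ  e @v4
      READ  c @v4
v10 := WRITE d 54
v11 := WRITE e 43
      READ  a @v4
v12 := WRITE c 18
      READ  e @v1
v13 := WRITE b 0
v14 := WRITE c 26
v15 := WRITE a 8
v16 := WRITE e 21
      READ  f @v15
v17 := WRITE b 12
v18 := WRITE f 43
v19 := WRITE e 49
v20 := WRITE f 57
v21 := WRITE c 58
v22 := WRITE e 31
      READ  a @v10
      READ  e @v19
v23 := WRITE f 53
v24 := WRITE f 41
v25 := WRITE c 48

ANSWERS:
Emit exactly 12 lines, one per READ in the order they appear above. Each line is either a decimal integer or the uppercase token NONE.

Answer: NONE
7
NONE
NONE
NONE
2
NONE
NONE
NONE
33
NONE
49

Derivation:
v1: WRITE d=11  (d history now [(1, 11)])
READ b @v1: history=[] -> no version <= 1 -> NONE
v2: WRITE d=7  (d history now [(1, 11), (2, 7)])
v3: WRITE f=33  (f history now [(3, 33)])
READ d @v2: history=[(1, 11), (2, 7)] -> pick v2 -> 7
v4: WRITE e=2  (e history now [(4, 2)])
v5: WRITE e=24  (e history now [(4, 2), (5, 24)])
v6: WRITE e=14  (e history now [(4, 2), (5, 24), (6, 14)])
READ b @v5: history=[] -> no version <= 5 -> NONE
READ c @v4: history=[] -> no version <= 4 -> NONE
READ a @v4: history=[] -> no version <= 4 -> NONE
v7: WRITE b=27  (b history now [(7, 27)])
v8: WRITE e=31  (e history now [(4, 2), (5, 24), (6, 14), (8, 31)])
v9: WRITE d=47  (d history now [(1, 11), (2, 7), (9, 47)])
READ e @v4: history=[(4, 2), (5, 24), (6, 14), (8, 31)] -> pick v4 -> 2
READ c @v4: history=[] -> no version <= 4 -> NONE
v10: WRITE d=54  (d history now [(1, 11), (2, 7), (9, 47), (10, 54)])
v11: WRITE e=43  (e history now [(4, 2), (5, 24), (6, 14), (8, 31), (11, 43)])
READ a @v4: history=[] -> no version <= 4 -> NONE
v12: WRITE c=18  (c history now [(12, 18)])
READ e @v1: history=[(4, 2), (5, 24), (6, 14), (8, 31), (11, 43)] -> no version <= 1 -> NONE
v13: WRITE b=0  (b history now [(7, 27), (13, 0)])
v14: WRITE c=26  (c history now [(12, 18), (14, 26)])
v15: WRITE a=8  (a history now [(15, 8)])
v16: WRITE e=21  (e history now [(4, 2), (5, 24), (6, 14), (8, 31), (11, 43), (16, 21)])
READ f @v15: history=[(3, 33)] -> pick v3 -> 33
v17: WRITE b=12  (b history now [(7, 27), (13, 0), (17, 12)])
v18: WRITE f=43  (f history now [(3, 33), (18, 43)])
v19: WRITE e=49  (e history now [(4, 2), (5, 24), (6, 14), (8, 31), (11, 43), (16, 21), (19, 49)])
v20: WRITE f=57  (f history now [(3, 33), (18, 43), (20, 57)])
v21: WRITE c=58  (c history now [(12, 18), (14, 26), (21, 58)])
v22: WRITE e=31  (e history now [(4, 2), (5, 24), (6, 14), (8, 31), (11, 43), (16, 21), (19, 49), (22, 31)])
READ a @v10: history=[(15, 8)] -> no version <= 10 -> NONE
READ e @v19: history=[(4, 2), (5, 24), (6, 14), (8, 31), (11, 43), (16, 21), (19, 49), (22, 31)] -> pick v19 -> 49
v23: WRITE f=53  (f history now [(3, 33), (18, 43), (20, 57), (23, 53)])
v24: WRITE f=41  (f history now [(3, 33), (18, 43), (20, 57), (23, 53), (24, 41)])
v25: WRITE c=48  (c history now [(12, 18), (14, 26), (21, 58), (25, 48)])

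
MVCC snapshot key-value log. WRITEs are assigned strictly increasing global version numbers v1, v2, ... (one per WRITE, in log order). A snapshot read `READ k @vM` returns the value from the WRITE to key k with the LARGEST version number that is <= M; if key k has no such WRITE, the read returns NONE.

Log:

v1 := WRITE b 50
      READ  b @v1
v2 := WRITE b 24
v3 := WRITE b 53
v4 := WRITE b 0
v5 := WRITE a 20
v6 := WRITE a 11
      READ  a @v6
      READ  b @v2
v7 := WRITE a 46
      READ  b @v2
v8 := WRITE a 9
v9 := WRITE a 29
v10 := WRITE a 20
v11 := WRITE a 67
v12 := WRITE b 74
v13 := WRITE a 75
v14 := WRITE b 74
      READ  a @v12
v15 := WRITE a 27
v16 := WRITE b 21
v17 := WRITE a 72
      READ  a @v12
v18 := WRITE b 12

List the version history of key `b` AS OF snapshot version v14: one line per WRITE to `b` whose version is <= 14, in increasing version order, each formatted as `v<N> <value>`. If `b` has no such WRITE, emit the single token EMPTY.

Answer: v1 50
v2 24
v3 53
v4 0
v12 74
v14 74

Derivation:
Scan writes for key=b with version <= 14:
  v1 WRITE b 50 -> keep
  v2 WRITE b 24 -> keep
  v3 WRITE b 53 -> keep
  v4 WRITE b 0 -> keep
  v5 WRITE a 20 -> skip
  v6 WRITE a 11 -> skip
  v7 WRITE a 46 -> skip
  v8 WRITE a 9 -> skip
  v9 WRITE a 29 -> skip
  v10 WRITE a 20 -> skip
  v11 WRITE a 67 -> skip
  v12 WRITE b 74 -> keep
  v13 WRITE a 75 -> skip
  v14 WRITE b 74 -> keep
  v15 WRITE a 27 -> skip
  v16 WRITE b 21 -> drop (> snap)
  v17 WRITE a 72 -> skip
  v18 WRITE b 12 -> drop (> snap)
Collected: [(1, 50), (2, 24), (3, 53), (4, 0), (12, 74), (14, 74)]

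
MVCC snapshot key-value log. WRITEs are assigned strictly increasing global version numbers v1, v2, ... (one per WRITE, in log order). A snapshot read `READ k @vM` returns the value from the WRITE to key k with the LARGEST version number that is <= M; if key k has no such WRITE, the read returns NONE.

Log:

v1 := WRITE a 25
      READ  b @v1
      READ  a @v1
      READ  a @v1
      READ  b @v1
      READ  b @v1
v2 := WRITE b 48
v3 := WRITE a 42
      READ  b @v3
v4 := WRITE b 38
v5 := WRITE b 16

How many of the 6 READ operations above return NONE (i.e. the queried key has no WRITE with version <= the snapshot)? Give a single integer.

Answer: 3

Derivation:
v1: WRITE a=25  (a history now [(1, 25)])
READ b @v1: history=[] -> no version <= 1 -> NONE
READ a @v1: history=[(1, 25)] -> pick v1 -> 25
READ a @v1: history=[(1, 25)] -> pick v1 -> 25
READ b @v1: history=[] -> no version <= 1 -> NONE
READ b @v1: history=[] -> no version <= 1 -> NONE
v2: WRITE b=48  (b history now [(2, 48)])
v3: WRITE a=42  (a history now [(1, 25), (3, 42)])
READ b @v3: history=[(2, 48)] -> pick v2 -> 48
v4: WRITE b=38  (b history now [(2, 48), (4, 38)])
v5: WRITE b=16  (b history now [(2, 48), (4, 38), (5, 16)])
Read results in order: ['NONE', '25', '25', 'NONE', 'NONE', '48']
NONE count = 3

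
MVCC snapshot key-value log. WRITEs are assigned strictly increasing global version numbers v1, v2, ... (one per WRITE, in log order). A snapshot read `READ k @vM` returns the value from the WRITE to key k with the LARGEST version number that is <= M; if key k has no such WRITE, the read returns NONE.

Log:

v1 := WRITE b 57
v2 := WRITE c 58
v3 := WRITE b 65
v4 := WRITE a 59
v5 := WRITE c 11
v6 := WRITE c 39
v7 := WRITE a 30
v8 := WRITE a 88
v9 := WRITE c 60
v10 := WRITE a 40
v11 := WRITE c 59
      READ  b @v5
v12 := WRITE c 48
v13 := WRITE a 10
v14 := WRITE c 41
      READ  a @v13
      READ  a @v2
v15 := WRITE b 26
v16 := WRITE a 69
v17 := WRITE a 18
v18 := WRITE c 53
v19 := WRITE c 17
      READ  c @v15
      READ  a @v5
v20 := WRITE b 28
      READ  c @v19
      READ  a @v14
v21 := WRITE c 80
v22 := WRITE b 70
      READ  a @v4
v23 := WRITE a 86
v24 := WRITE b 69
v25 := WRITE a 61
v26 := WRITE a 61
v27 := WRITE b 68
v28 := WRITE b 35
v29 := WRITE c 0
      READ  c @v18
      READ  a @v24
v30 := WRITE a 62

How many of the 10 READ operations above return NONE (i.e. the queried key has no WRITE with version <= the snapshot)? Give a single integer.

Answer: 1

Derivation:
v1: WRITE b=57  (b history now [(1, 57)])
v2: WRITE c=58  (c history now [(2, 58)])
v3: WRITE b=65  (b history now [(1, 57), (3, 65)])
v4: WRITE a=59  (a history now [(4, 59)])
v5: WRITE c=11  (c history now [(2, 58), (5, 11)])
v6: WRITE c=39  (c history now [(2, 58), (5, 11), (6, 39)])
v7: WRITE a=30  (a history now [(4, 59), (7, 30)])
v8: WRITE a=88  (a history now [(4, 59), (7, 30), (8, 88)])
v9: WRITE c=60  (c history now [(2, 58), (5, 11), (6, 39), (9, 60)])
v10: WRITE a=40  (a history now [(4, 59), (7, 30), (8, 88), (10, 40)])
v11: WRITE c=59  (c history now [(2, 58), (5, 11), (6, 39), (9, 60), (11, 59)])
READ b @v5: history=[(1, 57), (3, 65)] -> pick v3 -> 65
v12: WRITE c=48  (c history now [(2, 58), (5, 11), (6, 39), (9, 60), (11, 59), (12, 48)])
v13: WRITE a=10  (a history now [(4, 59), (7, 30), (8, 88), (10, 40), (13, 10)])
v14: WRITE c=41  (c history now [(2, 58), (5, 11), (6, 39), (9, 60), (11, 59), (12, 48), (14, 41)])
READ a @v13: history=[(4, 59), (7, 30), (8, 88), (10, 40), (13, 10)] -> pick v13 -> 10
READ a @v2: history=[(4, 59), (7, 30), (8, 88), (10, 40), (13, 10)] -> no version <= 2 -> NONE
v15: WRITE b=26  (b history now [(1, 57), (3, 65), (15, 26)])
v16: WRITE a=69  (a history now [(4, 59), (7, 30), (8, 88), (10, 40), (13, 10), (16, 69)])
v17: WRITE a=18  (a history now [(4, 59), (7, 30), (8, 88), (10, 40), (13, 10), (16, 69), (17, 18)])
v18: WRITE c=53  (c history now [(2, 58), (5, 11), (6, 39), (9, 60), (11, 59), (12, 48), (14, 41), (18, 53)])
v19: WRITE c=17  (c history now [(2, 58), (5, 11), (6, 39), (9, 60), (11, 59), (12, 48), (14, 41), (18, 53), (19, 17)])
READ c @v15: history=[(2, 58), (5, 11), (6, 39), (9, 60), (11, 59), (12, 48), (14, 41), (18, 53), (19, 17)] -> pick v14 -> 41
READ a @v5: history=[(4, 59), (7, 30), (8, 88), (10, 40), (13, 10), (16, 69), (17, 18)] -> pick v4 -> 59
v20: WRITE b=28  (b history now [(1, 57), (3, 65), (15, 26), (20, 28)])
READ c @v19: history=[(2, 58), (5, 11), (6, 39), (9, 60), (11, 59), (12, 48), (14, 41), (18, 53), (19, 17)] -> pick v19 -> 17
READ a @v14: history=[(4, 59), (7, 30), (8, 88), (10, 40), (13, 10), (16, 69), (17, 18)] -> pick v13 -> 10
v21: WRITE c=80  (c history now [(2, 58), (5, 11), (6, 39), (9, 60), (11, 59), (12, 48), (14, 41), (18, 53), (19, 17), (21, 80)])
v22: WRITE b=70  (b history now [(1, 57), (3, 65), (15, 26), (20, 28), (22, 70)])
READ a @v4: history=[(4, 59), (7, 30), (8, 88), (10, 40), (13, 10), (16, 69), (17, 18)] -> pick v4 -> 59
v23: WRITE a=86  (a history now [(4, 59), (7, 30), (8, 88), (10, 40), (13, 10), (16, 69), (17, 18), (23, 86)])
v24: WRITE b=69  (b history now [(1, 57), (3, 65), (15, 26), (20, 28), (22, 70), (24, 69)])
v25: WRITE a=61  (a history now [(4, 59), (7, 30), (8, 88), (10, 40), (13, 10), (16, 69), (17, 18), (23, 86), (25, 61)])
v26: WRITE a=61  (a history now [(4, 59), (7, 30), (8, 88), (10, 40), (13, 10), (16, 69), (17, 18), (23, 86), (25, 61), (26, 61)])
v27: WRITE b=68  (b history now [(1, 57), (3, 65), (15, 26), (20, 28), (22, 70), (24, 69), (27, 68)])
v28: WRITE b=35  (b history now [(1, 57), (3, 65), (15, 26), (20, 28), (22, 70), (24, 69), (27, 68), (28, 35)])
v29: WRITE c=0  (c history now [(2, 58), (5, 11), (6, 39), (9, 60), (11, 59), (12, 48), (14, 41), (18, 53), (19, 17), (21, 80), (29, 0)])
READ c @v18: history=[(2, 58), (5, 11), (6, 39), (9, 60), (11, 59), (12, 48), (14, 41), (18, 53), (19, 17), (21, 80), (29, 0)] -> pick v18 -> 53
READ a @v24: history=[(4, 59), (7, 30), (8, 88), (10, 40), (13, 10), (16, 69), (17, 18), (23, 86), (25, 61), (26, 61)] -> pick v23 -> 86
v30: WRITE a=62  (a history now [(4, 59), (7, 30), (8, 88), (10, 40), (13, 10), (16, 69), (17, 18), (23, 86), (25, 61), (26, 61), (30, 62)])
Read results in order: ['65', '10', 'NONE', '41', '59', '17', '10', '59', '53', '86']
NONE count = 1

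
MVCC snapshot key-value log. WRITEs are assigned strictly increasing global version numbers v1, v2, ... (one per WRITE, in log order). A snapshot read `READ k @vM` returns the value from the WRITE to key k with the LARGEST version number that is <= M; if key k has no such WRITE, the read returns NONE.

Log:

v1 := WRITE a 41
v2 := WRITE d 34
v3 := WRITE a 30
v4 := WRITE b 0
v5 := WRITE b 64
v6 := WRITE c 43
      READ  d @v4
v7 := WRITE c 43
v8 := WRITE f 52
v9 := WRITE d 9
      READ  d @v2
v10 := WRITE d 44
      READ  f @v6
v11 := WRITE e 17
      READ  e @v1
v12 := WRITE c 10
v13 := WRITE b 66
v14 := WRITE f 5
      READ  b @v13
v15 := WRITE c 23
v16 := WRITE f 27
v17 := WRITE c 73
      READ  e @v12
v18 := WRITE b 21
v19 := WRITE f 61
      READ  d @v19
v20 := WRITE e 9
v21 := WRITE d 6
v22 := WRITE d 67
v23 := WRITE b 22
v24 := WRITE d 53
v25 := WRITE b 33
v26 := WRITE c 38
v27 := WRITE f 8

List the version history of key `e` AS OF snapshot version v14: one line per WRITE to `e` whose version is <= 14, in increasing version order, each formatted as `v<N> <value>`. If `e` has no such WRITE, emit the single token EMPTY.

Scan writes for key=e with version <= 14:
  v1 WRITE a 41 -> skip
  v2 WRITE d 34 -> skip
  v3 WRITE a 30 -> skip
  v4 WRITE b 0 -> skip
  v5 WRITE b 64 -> skip
  v6 WRITE c 43 -> skip
  v7 WRITE c 43 -> skip
  v8 WRITE f 52 -> skip
  v9 WRITE d 9 -> skip
  v10 WRITE d 44 -> skip
  v11 WRITE e 17 -> keep
  v12 WRITE c 10 -> skip
  v13 WRITE b 66 -> skip
  v14 WRITE f 5 -> skip
  v15 WRITE c 23 -> skip
  v16 WRITE f 27 -> skip
  v17 WRITE c 73 -> skip
  v18 WRITE b 21 -> skip
  v19 WRITE f 61 -> skip
  v20 WRITE e 9 -> drop (> snap)
  v21 WRITE d 6 -> skip
  v22 WRITE d 67 -> skip
  v23 WRITE b 22 -> skip
  v24 WRITE d 53 -> skip
  v25 WRITE b 33 -> skip
  v26 WRITE c 38 -> skip
  v27 WRITE f 8 -> skip
Collected: [(11, 17)]

Answer: v11 17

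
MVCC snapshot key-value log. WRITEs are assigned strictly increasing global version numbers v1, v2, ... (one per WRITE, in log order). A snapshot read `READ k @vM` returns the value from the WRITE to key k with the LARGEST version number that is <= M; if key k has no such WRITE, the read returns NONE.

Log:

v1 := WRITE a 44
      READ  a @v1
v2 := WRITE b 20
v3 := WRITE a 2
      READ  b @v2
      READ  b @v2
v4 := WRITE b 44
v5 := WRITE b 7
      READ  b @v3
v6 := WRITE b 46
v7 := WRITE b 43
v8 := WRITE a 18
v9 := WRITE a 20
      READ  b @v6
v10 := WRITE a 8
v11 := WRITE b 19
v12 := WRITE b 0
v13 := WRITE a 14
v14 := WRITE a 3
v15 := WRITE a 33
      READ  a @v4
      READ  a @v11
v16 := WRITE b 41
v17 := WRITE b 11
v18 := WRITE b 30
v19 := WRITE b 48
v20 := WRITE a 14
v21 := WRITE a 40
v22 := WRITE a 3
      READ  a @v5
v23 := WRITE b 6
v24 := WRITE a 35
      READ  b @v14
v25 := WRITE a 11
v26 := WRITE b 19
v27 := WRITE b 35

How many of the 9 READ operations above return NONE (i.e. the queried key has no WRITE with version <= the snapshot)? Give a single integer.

v1: WRITE a=44  (a history now [(1, 44)])
READ a @v1: history=[(1, 44)] -> pick v1 -> 44
v2: WRITE b=20  (b history now [(2, 20)])
v3: WRITE a=2  (a history now [(1, 44), (3, 2)])
READ b @v2: history=[(2, 20)] -> pick v2 -> 20
READ b @v2: history=[(2, 20)] -> pick v2 -> 20
v4: WRITE b=44  (b history now [(2, 20), (4, 44)])
v5: WRITE b=7  (b history now [(2, 20), (4, 44), (5, 7)])
READ b @v3: history=[(2, 20), (4, 44), (5, 7)] -> pick v2 -> 20
v6: WRITE b=46  (b history now [(2, 20), (4, 44), (5, 7), (6, 46)])
v7: WRITE b=43  (b history now [(2, 20), (4, 44), (5, 7), (6, 46), (7, 43)])
v8: WRITE a=18  (a history now [(1, 44), (3, 2), (8, 18)])
v9: WRITE a=20  (a history now [(1, 44), (3, 2), (8, 18), (9, 20)])
READ b @v6: history=[(2, 20), (4, 44), (5, 7), (6, 46), (7, 43)] -> pick v6 -> 46
v10: WRITE a=8  (a history now [(1, 44), (3, 2), (8, 18), (9, 20), (10, 8)])
v11: WRITE b=19  (b history now [(2, 20), (4, 44), (5, 7), (6, 46), (7, 43), (11, 19)])
v12: WRITE b=0  (b history now [(2, 20), (4, 44), (5, 7), (6, 46), (7, 43), (11, 19), (12, 0)])
v13: WRITE a=14  (a history now [(1, 44), (3, 2), (8, 18), (9, 20), (10, 8), (13, 14)])
v14: WRITE a=3  (a history now [(1, 44), (3, 2), (8, 18), (9, 20), (10, 8), (13, 14), (14, 3)])
v15: WRITE a=33  (a history now [(1, 44), (3, 2), (8, 18), (9, 20), (10, 8), (13, 14), (14, 3), (15, 33)])
READ a @v4: history=[(1, 44), (3, 2), (8, 18), (9, 20), (10, 8), (13, 14), (14, 3), (15, 33)] -> pick v3 -> 2
READ a @v11: history=[(1, 44), (3, 2), (8, 18), (9, 20), (10, 8), (13, 14), (14, 3), (15, 33)] -> pick v10 -> 8
v16: WRITE b=41  (b history now [(2, 20), (4, 44), (5, 7), (6, 46), (7, 43), (11, 19), (12, 0), (16, 41)])
v17: WRITE b=11  (b history now [(2, 20), (4, 44), (5, 7), (6, 46), (7, 43), (11, 19), (12, 0), (16, 41), (17, 11)])
v18: WRITE b=30  (b history now [(2, 20), (4, 44), (5, 7), (6, 46), (7, 43), (11, 19), (12, 0), (16, 41), (17, 11), (18, 30)])
v19: WRITE b=48  (b history now [(2, 20), (4, 44), (5, 7), (6, 46), (7, 43), (11, 19), (12, 0), (16, 41), (17, 11), (18, 30), (19, 48)])
v20: WRITE a=14  (a history now [(1, 44), (3, 2), (8, 18), (9, 20), (10, 8), (13, 14), (14, 3), (15, 33), (20, 14)])
v21: WRITE a=40  (a history now [(1, 44), (3, 2), (8, 18), (9, 20), (10, 8), (13, 14), (14, 3), (15, 33), (20, 14), (21, 40)])
v22: WRITE a=3  (a history now [(1, 44), (3, 2), (8, 18), (9, 20), (10, 8), (13, 14), (14, 3), (15, 33), (20, 14), (21, 40), (22, 3)])
READ a @v5: history=[(1, 44), (3, 2), (8, 18), (9, 20), (10, 8), (13, 14), (14, 3), (15, 33), (20, 14), (21, 40), (22, 3)] -> pick v3 -> 2
v23: WRITE b=6  (b history now [(2, 20), (4, 44), (5, 7), (6, 46), (7, 43), (11, 19), (12, 0), (16, 41), (17, 11), (18, 30), (19, 48), (23, 6)])
v24: WRITE a=35  (a history now [(1, 44), (3, 2), (8, 18), (9, 20), (10, 8), (13, 14), (14, 3), (15, 33), (20, 14), (21, 40), (22, 3), (24, 35)])
READ b @v14: history=[(2, 20), (4, 44), (5, 7), (6, 46), (7, 43), (11, 19), (12, 0), (16, 41), (17, 11), (18, 30), (19, 48), (23, 6)] -> pick v12 -> 0
v25: WRITE a=11  (a history now [(1, 44), (3, 2), (8, 18), (9, 20), (10, 8), (13, 14), (14, 3), (15, 33), (20, 14), (21, 40), (22, 3), (24, 35), (25, 11)])
v26: WRITE b=19  (b history now [(2, 20), (4, 44), (5, 7), (6, 46), (7, 43), (11, 19), (12, 0), (16, 41), (17, 11), (18, 30), (19, 48), (23, 6), (26, 19)])
v27: WRITE b=35  (b history now [(2, 20), (4, 44), (5, 7), (6, 46), (7, 43), (11, 19), (12, 0), (16, 41), (17, 11), (18, 30), (19, 48), (23, 6), (26, 19), (27, 35)])
Read results in order: ['44', '20', '20', '20', '46', '2', '8', '2', '0']
NONE count = 0

Answer: 0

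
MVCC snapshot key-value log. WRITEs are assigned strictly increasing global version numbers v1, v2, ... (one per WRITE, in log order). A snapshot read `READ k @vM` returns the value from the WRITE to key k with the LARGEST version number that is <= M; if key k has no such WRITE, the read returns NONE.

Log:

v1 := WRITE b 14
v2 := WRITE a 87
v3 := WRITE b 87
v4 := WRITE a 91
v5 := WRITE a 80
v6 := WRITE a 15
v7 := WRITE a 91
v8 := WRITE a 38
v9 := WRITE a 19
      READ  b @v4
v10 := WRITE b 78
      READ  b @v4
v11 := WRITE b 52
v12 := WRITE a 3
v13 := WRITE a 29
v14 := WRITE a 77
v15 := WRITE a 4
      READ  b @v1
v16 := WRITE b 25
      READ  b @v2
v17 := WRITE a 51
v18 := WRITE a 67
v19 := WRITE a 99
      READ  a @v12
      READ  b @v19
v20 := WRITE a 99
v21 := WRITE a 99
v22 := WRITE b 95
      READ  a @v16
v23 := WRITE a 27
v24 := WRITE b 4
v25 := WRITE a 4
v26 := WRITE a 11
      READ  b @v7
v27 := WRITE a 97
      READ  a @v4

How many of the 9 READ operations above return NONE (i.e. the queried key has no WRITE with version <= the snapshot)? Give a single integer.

Answer: 0

Derivation:
v1: WRITE b=14  (b history now [(1, 14)])
v2: WRITE a=87  (a history now [(2, 87)])
v3: WRITE b=87  (b history now [(1, 14), (3, 87)])
v4: WRITE a=91  (a history now [(2, 87), (4, 91)])
v5: WRITE a=80  (a history now [(2, 87), (4, 91), (5, 80)])
v6: WRITE a=15  (a history now [(2, 87), (4, 91), (5, 80), (6, 15)])
v7: WRITE a=91  (a history now [(2, 87), (4, 91), (5, 80), (6, 15), (7, 91)])
v8: WRITE a=38  (a history now [(2, 87), (4, 91), (5, 80), (6, 15), (7, 91), (8, 38)])
v9: WRITE a=19  (a history now [(2, 87), (4, 91), (5, 80), (6, 15), (7, 91), (8, 38), (9, 19)])
READ b @v4: history=[(1, 14), (3, 87)] -> pick v3 -> 87
v10: WRITE b=78  (b history now [(1, 14), (3, 87), (10, 78)])
READ b @v4: history=[(1, 14), (3, 87), (10, 78)] -> pick v3 -> 87
v11: WRITE b=52  (b history now [(1, 14), (3, 87), (10, 78), (11, 52)])
v12: WRITE a=3  (a history now [(2, 87), (4, 91), (5, 80), (6, 15), (7, 91), (8, 38), (9, 19), (12, 3)])
v13: WRITE a=29  (a history now [(2, 87), (4, 91), (5, 80), (6, 15), (7, 91), (8, 38), (9, 19), (12, 3), (13, 29)])
v14: WRITE a=77  (a history now [(2, 87), (4, 91), (5, 80), (6, 15), (7, 91), (8, 38), (9, 19), (12, 3), (13, 29), (14, 77)])
v15: WRITE a=4  (a history now [(2, 87), (4, 91), (5, 80), (6, 15), (7, 91), (8, 38), (9, 19), (12, 3), (13, 29), (14, 77), (15, 4)])
READ b @v1: history=[(1, 14), (3, 87), (10, 78), (11, 52)] -> pick v1 -> 14
v16: WRITE b=25  (b history now [(1, 14), (3, 87), (10, 78), (11, 52), (16, 25)])
READ b @v2: history=[(1, 14), (3, 87), (10, 78), (11, 52), (16, 25)] -> pick v1 -> 14
v17: WRITE a=51  (a history now [(2, 87), (4, 91), (5, 80), (6, 15), (7, 91), (8, 38), (9, 19), (12, 3), (13, 29), (14, 77), (15, 4), (17, 51)])
v18: WRITE a=67  (a history now [(2, 87), (4, 91), (5, 80), (6, 15), (7, 91), (8, 38), (9, 19), (12, 3), (13, 29), (14, 77), (15, 4), (17, 51), (18, 67)])
v19: WRITE a=99  (a history now [(2, 87), (4, 91), (5, 80), (6, 15), (7, 91), (8, 38), (9, 19), (12, 3), (13, 29), (14, 77), (15, 4), (17, 51), (18, 67), (19, 99)])
READ a @v12: history=[(2, 87), (4, 91), (5, 80), (6, 15), (7, 91), (8, 38), (9, 19), (12, 3), (13, 29), (14, 77), (15, 4), (17, 51), (18, 67), (19, 99)] -> pick v12 -> 3
READ b @v19: history=[(1, 14), (3, 87), (10, 78), (11, 52), (16, 25)] -> pick v16 -> 25
v20: WRITE a=99  (a history now [(2, 87), (4, 91), (5, 80), (6, 15), (7, 91), (8, 38), (9, 19), (12, 3), (13, 29), (14, 77), (15, 4), (17, 51), (18, 67), (19, 99), (20, 99)])
v21: WRITE a=99  (a history now [(2, 87), (4, 91), (5, 80), (6, 15), (7, 91), (8, 38), (9, 19), (12, 3), (13, 29), (14, 77), (15, 4), (17, 51), (18, 67), (19, 99), (20, 99), (21, 99)])
v22: WRITE b=95  (b history now [(1, 14), (3, 87), (10, 78), (11, 52), (16, 25), (22, 95)])
READ a @v16: history=[(2, 87), (4, 91), (5, 80), (6, 15), (7, 91), (8, 38), (9, 19), (12, 3), (13, 29), (14, 77), (15, 4), (17, 51), (18, 67), (19, 99), (20, 99), (21, 99)] -> pick v15 -> 4
v23: WRITE a=27  (a history now [(2, 87), (4, 91), (5, 80), (6, 15), (7, 91), (8, 38), (9, 19), (12, 3), (13, 29), (14, 77), (15, 4), (17, 51), (18, 67), (19, 99), (20, 99), (21, 99), (23, 27)])
v24: WRITE b=4  (b history now [(1, 14), (3, 87), (10, 78), (11, 52), (16, 25), (22, 95), (24, 4)])
v25: WRITE a=4  (a history now [(2, 87), (4, 91), (5, 80), (6, 15), (7, 91), (8, 38), (9, 19), (12, 3), (13, 29), (14, 77), (15, 4), (17, 51), (18, 67), (19, 99), (20, 99), (21, 99), (23, 27), (25, 4)])
v26: WRITE a=11  (a history now [(2, 87), (4, 91), (5, 80), (6, 15), (7, 91), (8, 38), (9, 19), (12, 3), (13, 29), (14, 77), (15, 4), (17, 51), (18, 67), (19, 99), (20, 99), (21, 99), (23, 27), (25, 4), (26, 11)])
READ b @v7: history=[(1, 14), (3, 87), (10, 78), (11, 52), (16, 25), (22, 95), (24, 4)] -> pick v3 -> 87
v27: WRITE a=97  (a history now [(2, 87), (4, 91), (5, 80), (6, 15), (7, 91), (8, 38), (9, 19), (12, 3), (13, 29), (14, 77), (15, 4), (17, 51), (18, 67), (19, 99), (20, 99), (21, 99), (23, 27), (25, 4), (26, 11), (27, 97)])
READ a @v4: history=[(2, 87), (4, 91), (5, 80), (6, 15), (7, 91), (8, 38), (9, 19), (12, 3), (13, 29), (14, 77), (15, 4), (17, 51), (18, 67), (19, 99), (20, 99), (21, 99), (23, 27), (25, 4), (26, 11), (27, 97)] -> pick v4 -> 91
Read results in order: ['87', '87', '14', '14', '3', '25', '4', '87', '91']
NONE count = 0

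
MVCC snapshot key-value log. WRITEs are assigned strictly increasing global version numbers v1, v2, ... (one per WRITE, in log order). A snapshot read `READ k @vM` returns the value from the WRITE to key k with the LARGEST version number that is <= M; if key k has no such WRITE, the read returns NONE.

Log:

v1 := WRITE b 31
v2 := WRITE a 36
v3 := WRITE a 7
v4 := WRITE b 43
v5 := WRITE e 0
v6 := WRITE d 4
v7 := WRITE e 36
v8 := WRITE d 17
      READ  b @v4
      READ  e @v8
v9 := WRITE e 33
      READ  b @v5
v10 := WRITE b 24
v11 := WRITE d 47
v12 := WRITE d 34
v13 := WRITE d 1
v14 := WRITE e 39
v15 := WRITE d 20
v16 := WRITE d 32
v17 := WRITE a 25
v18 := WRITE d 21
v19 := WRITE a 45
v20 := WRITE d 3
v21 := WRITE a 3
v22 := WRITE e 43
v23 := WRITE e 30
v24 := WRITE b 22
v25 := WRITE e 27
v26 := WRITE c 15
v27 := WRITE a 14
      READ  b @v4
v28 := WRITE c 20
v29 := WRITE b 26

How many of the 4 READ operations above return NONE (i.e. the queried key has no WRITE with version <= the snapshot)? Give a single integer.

v1: WRITE b=31  (b history now [(1, 31)])
v2: WRITE a=36  (a history now [(2, 36)])
v3: WRITE a=7  (a history now [(2, 36), (3, 7)])
v4: WRITE b=43  (b history now [(1, 31), (4, 43)])
v5: WRITE e=0  (e history now [(5, 0)])
v6: WRITE d=4  (d history now [(6, 4)])
v7: WRITE e=36  (e history now [(5, 0), (7, 36)])
v8: WRITE d=17  (d history now [(6, 4), (8, 17)])
READ b @v4: history=[(1, 31), (4, 43)] -> pick v4 -> 43
READ e @v8: history=[(5, 0), (7, 36)] -> pick v7 -> 36
v9: WRITE e=33  (e history now [(5, 0), (7, 36), (9, 33)])
READ b @v5: history=[(1, 31), (4, 43)] -> pick v4 -> 43
v10: WRITE b=24  (b history now [(1, 31), (4, 43), (10, 24)])
v11: WRITE d=47  (d history now [(6, 4), (8, 17), (11, 47)])
v12: WRITE d=34  (d history now [(6, 4), (8, 17), (11, 47), (12, 34)])
v13: WRITE d=1  (d history now [(6, 4), (8, 17), (11, 47), (12, 34), (13, 1)])
v14: WRITE e=39  (e history now [(5, 0), (7, 36), (9, 33), (14, 39)])
v15: WRITE d=20  (d history now [(6, 4), (8, 17), (11, 47), (12, 34), (13, 1), (15, 20)])
v16: WRITE d=32  (d history now [(6, 4), (8, 17), (11, 47), (12, 34), (13, 1), (15, 20), (16, 32)])
v17: WRITE a=25  (a history now [(2, 36), (3, 7), (17, 25)])
v18: WRITE d=21  (d history now [(6, 4), (8, 17), (11, 47), (12, 34), (13, 1), (15, 20), (16, 32), (18, 21)])
v19: WRITE a=45  (a history now [(2, 36), (3, 7), (17, 25), (19, 45)])
v20: WRITE d=3  (d history now [(6, 4), (8, 17), (11, 47), (12, 34), (13, 1), (15, 20), (16, 32), (18, 21), (20, 3)])
v21: WRITE a=3  (a history now [(2, 36), (3, 7), (17, 25), (19, 45), (21, 3)])
v22: WRITE e=43  (e history now [(5, 0), (7, 36), (9, 33), (14, 39), (22, 43)])
v23: WRITE e=30  (e history now [(5, 0), (7, 36), (9, 33), (14, 39), (22, 43), (23, 30)])
v24: WRITE b=22  (b history now [(1, 31), (4, 43), (10, 24), (24, 22)])
v25: WRITE e=27  (e history now [(5, 0), (7, 36), (9, 33), (14, 39), (22, 43), (23, 30), (25, 27)])
v26: WRITE c=15  (c history now [(26, 15)])
v27: WRITE a=14  (a history now [(2, 36), (3, 7), (17, 25), (19, 45), (21, 3), (27, 14)])
READ b @v4: history=[(1, 31), (4, 43), (10, 24), (24, 22)] -> pick v4 -> 43
v28: WRITE c=20  (c history now [(26, 15), (28, 20)])
v29: WRITE b=26  (b history now [(1, 31), (4, 43), (10, 24), (24, 22), (29, 26)])
Read results in order: ['43', '36', '43', '43']
NONE count = 0

Answer: 0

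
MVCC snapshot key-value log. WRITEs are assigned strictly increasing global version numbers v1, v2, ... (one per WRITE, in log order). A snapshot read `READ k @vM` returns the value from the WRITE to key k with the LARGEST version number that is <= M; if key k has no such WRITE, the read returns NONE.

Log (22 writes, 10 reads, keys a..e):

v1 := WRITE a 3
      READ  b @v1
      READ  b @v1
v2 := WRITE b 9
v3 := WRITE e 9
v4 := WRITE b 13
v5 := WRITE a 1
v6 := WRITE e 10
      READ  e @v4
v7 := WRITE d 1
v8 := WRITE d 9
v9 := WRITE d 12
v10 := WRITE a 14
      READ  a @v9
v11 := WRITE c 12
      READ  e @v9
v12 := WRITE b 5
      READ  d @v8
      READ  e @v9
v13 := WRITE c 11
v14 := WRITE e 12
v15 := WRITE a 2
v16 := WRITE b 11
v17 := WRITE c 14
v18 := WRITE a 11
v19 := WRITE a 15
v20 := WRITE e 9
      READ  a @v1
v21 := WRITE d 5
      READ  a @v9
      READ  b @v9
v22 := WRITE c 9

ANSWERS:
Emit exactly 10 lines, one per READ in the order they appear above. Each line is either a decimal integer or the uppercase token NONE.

Answer: NONE
NONE
9
1
10
9
10
3
1
13

Derivation:
v1: WRITE a=3  (a history now [(1, 3)])
READ b @v1: history=[] -> no version <= 1 -> NONE
READ b @v1: history=[] -> no version <= 1 -> NONE
v2: WRITE b=9  (b history now [(2, 9)])
v3: WRITE e=9  (e history now [(3, 9)])
v4: WRITE b=13  (b history now [(2, 9), (4, 13)])
v5: WRITE a=1  (a history now [(1, 3), (5, 1)])
v6: WRITE e=10  (e history now [(3, 9), (6, 10)])
READ e @v4: history=[(3, 9), (6, 10)] -> pick v3 -> 9
v7: WRITE d=1  (d history now [(7, 1)])
v8: WRITE d=9  (d history now [(7, 1), (8, 9)])
v9: WRITE d=12  (d history now [(7, 1), (8, 9), (9, 12)])
v10: WRITE a=14  (a history now [(1, 3), (5, 1), (10, 14)])
READ a @v9: history=[(1, 3), (5, 1), (10, 14)] -> pick v5 -> 1
v11: WRITE c=12  (c history now [(11, 12)])
READ e @v9: history=[(3, 9), (6, 10)] -> pick v6 -> 10
v12: WRITE b=5  (b history now [(2, 9), (4, 13), (12, 5)])
READ d @v8: history=[(7, 1), (8, 9), (9, 12)] -> pick v8 -> 9
READ e @v9: history=[(3, 9), (6, 10)] -> pick v6 -> 10
v13: WRITE c=11  (c history now [(11, 12), (13, 11)])
v14: WRITE e=12  (e history now [(3, 9), (6, 10), (14, 12)])
v15: WRITE a=2  (a history now [(1, 3), (5, 1), (10, 14), (15, 2)])
v16: WRITE b=11  (b history now [(2, 9), (4, 13), (12, 5), (16, 11)])
v17: WRITE c=14  (c history now [(11, 12), (13, 11), (17, 14)])
v18: WRITE a=11  (a history now [(1, 3), (5, 1), (10, 14), (15, 2), (18, 11)])
v19: WRITE a=15  (a history now [(1, 3), (5, 1), (10, 14), (15, 2), (18, 11), (19, 15)])
v20: WRITE e=9  (e history now [(3, 9), (6, 10), (14, 12), (20, 9)])
READ a @v1: history=[(1, 3), (5, 1), (10, 14), (15, 2), (18, 11), (19, 15)] -> pick v1 -> 3
v21: WRITE d=5  (d history now [(7, 1), (8, 9), (9, 12), (21, 5)])
READ a @v9: history=[(1, 3), (5, 1), (10, 14), (15, 2), (18, 11), (19, 15)] -> pick v5 -> 1
READ b @v9: history=[(2, 9), (4, 13), (12, 5), (16, 11)] -> pick v4 -> 13
v22: WRITE c=9  (c history now [(11, 12), (13, 11), (17, 14), (22, 9)])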